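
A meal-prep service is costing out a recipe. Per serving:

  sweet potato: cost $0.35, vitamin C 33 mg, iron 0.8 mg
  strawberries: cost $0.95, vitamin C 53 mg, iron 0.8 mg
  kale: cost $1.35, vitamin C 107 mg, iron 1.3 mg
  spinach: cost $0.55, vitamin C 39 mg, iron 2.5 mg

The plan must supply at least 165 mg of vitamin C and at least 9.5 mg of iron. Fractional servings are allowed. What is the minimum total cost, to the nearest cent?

$2.23

Compare the cost at each extreme point of the feasible region.
sweet potato only: max(165/33, 9.5/0.8) = 11.88 servings → $4.16.
strawberries only: max(165/53, 9.5/0.8) = 11.88 servings → $11.28.
kale only: max(165/107, 9.5/1.3) = 7.308 servings → $9.87.
spinach only: max(165/39, 9.5/2.5) = 4.231 servings → $2.33.
sweet potato + strawberries with both targets exact would need a negative amount; discard.
sweet potato + kale: the both-tight solution has a negative serving — not a feasible corner.
sweet potato + spinach with both tight: 0.8187 servings and 3.538 servings → $2.23.
strawberries + kale: intersection lies outside the first quadrant.
strawberries + spinach with both tight: 0.4146 servings and 3.667 servings → $2.41.
kale + spinach with both tight: 0.1937 servings and 3.699 servings → $2.30.
Cheapest feasible corner: $2.23.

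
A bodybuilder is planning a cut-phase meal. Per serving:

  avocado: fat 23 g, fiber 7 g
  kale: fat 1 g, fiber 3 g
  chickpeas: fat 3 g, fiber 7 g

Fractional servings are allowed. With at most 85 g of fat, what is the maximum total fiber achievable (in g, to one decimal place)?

Fiber per g fat: kale 3, chickpeas 2.333, avocado 0.3043.
With no serving limits, spend the whole fat allowance on kale: 85 g / 1 g × 3 g = 255.0 g.

255.0 g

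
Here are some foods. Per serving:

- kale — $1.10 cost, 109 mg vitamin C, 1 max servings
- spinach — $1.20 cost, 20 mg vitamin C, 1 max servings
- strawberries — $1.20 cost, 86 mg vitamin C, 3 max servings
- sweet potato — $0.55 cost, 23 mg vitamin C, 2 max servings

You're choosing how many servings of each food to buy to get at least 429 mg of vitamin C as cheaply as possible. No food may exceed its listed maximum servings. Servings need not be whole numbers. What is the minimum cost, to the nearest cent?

$6.76

Cost per mg of vitamin C: kale $0.0101, strawberries $0.0140, sweet potato $0.0239, spinach $0.0600.
Take 1 serving of kale: +109.0 mg vitamin C for $1.10 (total $1.10, still need 320.0 mg).
Take 3 servings of strawberries: +258.0 mg vitamin C for $3.60 (total $4.70, still need 62.0 mg).
Take 2 servings of sweet potato: +46.0 mg vitamin C for $1.10 (total $5.80, still need 16.0 mg).
Take 0.8 servings of spinach: +16.0 mg vitamin C for $0.96 (total $6.76, still need 0.0 mg).
Greedy by cheapest-per-mg is optimal for a single linear constraint, so the minimum cost is $6.76.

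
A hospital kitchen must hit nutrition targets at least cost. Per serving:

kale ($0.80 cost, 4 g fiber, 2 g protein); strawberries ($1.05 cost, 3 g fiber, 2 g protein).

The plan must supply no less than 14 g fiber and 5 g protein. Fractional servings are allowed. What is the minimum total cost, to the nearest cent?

An LP optimum is at a vertex; with two nutrient constraints at most two foods are used. Check each candidate.
kale only: max(14/4, 5/2) = 3.5 servings → $2.80.
strawberries only: max(14/3, 5/2) = 4.667 servings → $4.90.
kale + strawberries: the both-tight solution has a negative serving — not a feasible corner.
So the least-cost plan costs $2.80.

$2.80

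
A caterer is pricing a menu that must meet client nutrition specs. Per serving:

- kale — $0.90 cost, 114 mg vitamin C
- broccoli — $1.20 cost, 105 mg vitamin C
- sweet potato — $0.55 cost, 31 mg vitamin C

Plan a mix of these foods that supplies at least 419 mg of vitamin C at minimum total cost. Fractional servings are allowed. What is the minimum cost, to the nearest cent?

Cost per mg of vitamin C: kale $0.0079, broccoli $0.0114, sweet potato $0.0177.
With no serving limits, use only kale: 419 mg / 114 mg = 3.675 servings × $0.90 = $3.31.

$3.31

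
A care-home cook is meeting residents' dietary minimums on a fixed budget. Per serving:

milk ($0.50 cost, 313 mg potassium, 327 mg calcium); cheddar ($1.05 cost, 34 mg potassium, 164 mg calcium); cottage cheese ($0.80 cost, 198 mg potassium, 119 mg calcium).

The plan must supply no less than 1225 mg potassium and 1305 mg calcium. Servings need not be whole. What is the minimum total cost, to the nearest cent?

$2.00

The cheapest plan sits at a corner of the feasible region — with two constraints it uses at most two foods.
milk only: max(1225/313, 1305/327) = 3.991 servings → $2.00.
cheddar only: max(1225/34, 1305/164) = 36.03 servings → $37.83.
cottage cheese only: max(1225/198, 1305/119) = 10.97 servings → $8.77.
milk + cheddar with both tight: 3.892 servings and 0.1962 servings → $2.15.
milk + cottage cheese with both targets exact would need a negative amount; discard.
cheddar + cottage cheese with both tight: 3.962 servings and 5.507 servings → $8.57.
Cheapest feasible corner: $2.00.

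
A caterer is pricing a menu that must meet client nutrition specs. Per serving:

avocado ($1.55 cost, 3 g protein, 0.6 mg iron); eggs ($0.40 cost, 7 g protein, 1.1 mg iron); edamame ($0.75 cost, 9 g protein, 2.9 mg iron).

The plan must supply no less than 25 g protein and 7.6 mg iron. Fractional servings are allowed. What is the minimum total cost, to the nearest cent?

With two linear requirements the optimum uses one or two foods; enumerate the corners.
avocado only: max(25/3, 7.6/0.6) = 12.67 servings → $19.63.
eggs only: max(25/7, 7.6/1.1) = 6.909 servings → $2.76.
edamame only: max(25/9, 7.6/2.9) = 2.778 servings → $2.08.
avocado + eggs: intersection lies outside the first quadrant.
avocado + edamame with both tight: 1.242 servings and 2.364 servings → $3.70.
eggs + edamame with both tight: 0.3942 servings and 2.471 servings → $2.01.
So the least-cost plan costs $2.01.

$2.01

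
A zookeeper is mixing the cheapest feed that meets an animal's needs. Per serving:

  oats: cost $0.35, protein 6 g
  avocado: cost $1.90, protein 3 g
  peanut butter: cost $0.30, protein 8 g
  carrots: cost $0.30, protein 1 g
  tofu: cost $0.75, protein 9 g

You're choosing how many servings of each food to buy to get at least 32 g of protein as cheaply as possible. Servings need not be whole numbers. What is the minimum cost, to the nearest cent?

$1.20

Cost per g of protein: peanut butter $0.0375, oats $0.0583, tofu $0.0833, carrots $0.3000, avocado $0.6333.
With no serving limits, use only peanut butter: 32 g / 8 g = 4 servings × $0.30 = $1.20.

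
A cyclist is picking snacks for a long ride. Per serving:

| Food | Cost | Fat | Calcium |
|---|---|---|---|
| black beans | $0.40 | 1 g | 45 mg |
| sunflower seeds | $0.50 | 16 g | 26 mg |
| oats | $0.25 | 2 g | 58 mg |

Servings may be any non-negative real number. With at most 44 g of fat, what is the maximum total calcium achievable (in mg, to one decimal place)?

Calcium per g fat: black beans 45, oats 29, sunflower seeds 1.625.
With no serving limits, spend the whole fat allowance on black beans: 44 g / 1 g × 45 mg = 1980.0 mg.

1980.0 mg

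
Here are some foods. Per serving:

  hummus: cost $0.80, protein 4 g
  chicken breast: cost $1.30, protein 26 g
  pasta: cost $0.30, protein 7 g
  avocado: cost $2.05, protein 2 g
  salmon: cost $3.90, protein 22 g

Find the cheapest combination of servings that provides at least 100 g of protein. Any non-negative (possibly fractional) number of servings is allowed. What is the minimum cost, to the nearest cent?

Cost per g of protein: pasta $0.0429, chicken breast $0.0500, salmon $0.1773, hummus $0.2000, avocado $1.0250.
With no serving limits, use only pasta: 100 g / 7 g = 14.29 servings × $0.30 = $4.29.

$4.29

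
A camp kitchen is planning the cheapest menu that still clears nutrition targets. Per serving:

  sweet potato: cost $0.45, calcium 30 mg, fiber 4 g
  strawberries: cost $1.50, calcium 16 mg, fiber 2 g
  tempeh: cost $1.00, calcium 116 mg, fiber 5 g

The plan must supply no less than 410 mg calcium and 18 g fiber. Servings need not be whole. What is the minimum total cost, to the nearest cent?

Two binding constraints pin down two serving amounts, so the optimal mix uses at most two foods. The candidates are each food alone (scaled to the tighter of calcium/fiber) and each pair with both constraints tight.
sweet potato only: max(410/30, 18/4) = 13.67 servings → $6.15.
strawberries only: max(410/16, 18/2) = 25.62 servings → $38.44.
tempeh only: max(410/116, 18/5) = 3.6 servings → $3.60.
sweet potato + strawberries with both targets exact would need a negative amount; discard.
sweet potato + tempeh with both tight: 0.121 servings and 3.503 servings → $3.56.
strawberries + tempeh with both tight: 0.25 servings and 3.5 servings → $3.88.
So the least-cost plan costs $3.56.

$3.56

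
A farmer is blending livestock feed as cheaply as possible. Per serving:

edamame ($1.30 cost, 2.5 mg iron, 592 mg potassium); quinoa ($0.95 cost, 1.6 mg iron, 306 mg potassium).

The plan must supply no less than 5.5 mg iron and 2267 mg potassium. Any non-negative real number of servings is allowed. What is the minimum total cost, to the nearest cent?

Compare the cost at each extreme point of the feasible region.
edamame only: max(5.5/2.5, 2267/592) = 3.829 servings → $4.98.
quinoa only: max(5.5/1.6, 2267/306) = 7.408 servings → $7.04.
edamame + quinoa with both targets exact would need a negative amount; discard.
The minimum over all feasible corners is $4.98.

$4.98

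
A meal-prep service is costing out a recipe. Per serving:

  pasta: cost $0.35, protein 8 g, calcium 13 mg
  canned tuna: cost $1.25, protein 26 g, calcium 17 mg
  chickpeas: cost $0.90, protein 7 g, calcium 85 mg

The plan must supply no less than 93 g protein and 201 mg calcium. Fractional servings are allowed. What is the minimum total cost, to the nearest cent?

A basic optimal solution has at most two foods positive. Try each food alone and each pair with both targets met exactly.
pasta only: max(93/8, 201/13) = 15.46 servings → $5.41.
canned tuna only: max(93/26, 201/17) = 11.82 servings → $14.78.
chickpeas only: max(93/7, 201/85) = 13.29 servings → $11.96.
pasta + canned tuna: intersection lies outside the first quadrant.
pasta + chickpeas with both tight: 11.03 servings and 0.6774 servings → $4.47.
canned tuna + chickpeas with both tight: 3.108 servings and 1.743 servings → $5.45.
So the least-cost plan costs $4.47.

$4.47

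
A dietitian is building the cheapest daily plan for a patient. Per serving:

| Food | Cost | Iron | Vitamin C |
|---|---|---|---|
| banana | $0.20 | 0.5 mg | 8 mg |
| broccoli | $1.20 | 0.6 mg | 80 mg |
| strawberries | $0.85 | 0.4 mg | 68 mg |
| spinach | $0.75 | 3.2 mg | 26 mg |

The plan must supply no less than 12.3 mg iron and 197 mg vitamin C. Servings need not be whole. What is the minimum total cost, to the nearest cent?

A basic optimal solution has at most two foods positive. Try each food alone and each pair with both targets met exactly.
banana only: max(12.3/0.5, 197/8) = 24.62 servings → $4.92.
broccoli only: max(12.3/0.6, 197/80) = 20.5 servings → $24.60.
strawberries only: max(12.3/0.4, 197/68) = 30.75 servings → $26.14.
spinach only: max(12.3/3.2, 197/26) = 7.577 servings → $5.68.
banana + broccoli with both tight: 24.6 servings and 0.002841 servings → $4.92.
banana + strawberries with both tight: 24.6 servings and 0.003247 servings → $4.92.
banana + spinach: intersection lies outside the first quadrant.
broccoli + strawberries with both targets exact would need a negative amount; discard.
broccoli + spinach with both tight: 1.292 servings and 3.601 servings → $4.25.
strawberries + spinach with both tight: 1.499 servings and 3.656 servings → $4.02.
The minimum over all feasible corners is $4.02.

$4.02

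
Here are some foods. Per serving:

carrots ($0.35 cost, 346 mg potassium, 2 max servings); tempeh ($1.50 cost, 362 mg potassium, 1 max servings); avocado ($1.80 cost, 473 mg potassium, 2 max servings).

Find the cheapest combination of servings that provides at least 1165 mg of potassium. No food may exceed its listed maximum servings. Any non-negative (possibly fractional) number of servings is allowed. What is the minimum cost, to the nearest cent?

Cost per mg of potassium: carrots $0.0010, avocado $0.0038, tempeh $0.0041.
Take 2 servings of carrots: +692.0 mg potassium for $0.70 (total $0.70, still need 473.0 mg).
Take 1 serving of avocado: +473.0 mg potassium for $1.80 (total $2.50, still need 0.0 mg).
Filling from the cheapest source first is optimal under one linear minimum: $2.50.

$2.50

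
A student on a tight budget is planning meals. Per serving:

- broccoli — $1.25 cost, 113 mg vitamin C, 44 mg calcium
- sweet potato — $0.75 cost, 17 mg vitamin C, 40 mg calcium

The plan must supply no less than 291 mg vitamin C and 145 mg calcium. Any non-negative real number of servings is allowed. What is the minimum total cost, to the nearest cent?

A basic optimal solution has at most two foods positive. Try each food alone and each pair with both targets met exactly.
broccoli only: max(291/113, 145/44) = 3.295 servings → $4.12.
sweet potato only: max(291/17, 145/40) = 17.12 servings → $12.84.
broccoli + sweet potato with both tight: 2.432 servings and 0.9494 servings → $3.75.
So the least-cost plan costs $3.75.

$3.75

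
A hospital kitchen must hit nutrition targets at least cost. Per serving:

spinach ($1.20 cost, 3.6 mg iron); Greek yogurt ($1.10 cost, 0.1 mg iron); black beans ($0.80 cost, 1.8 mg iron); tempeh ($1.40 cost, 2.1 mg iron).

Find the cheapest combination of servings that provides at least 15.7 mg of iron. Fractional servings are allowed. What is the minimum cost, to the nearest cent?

$5.23

Cost per mg of iron: spinach $0.3333, black beans $0.4444, tempeh $0.6667, Greek yogurt $11.0000.
With no serving limits, use only spinach: 15.7 mg / 3.6 mg = 4.361 servings × $1.20 = $5.23.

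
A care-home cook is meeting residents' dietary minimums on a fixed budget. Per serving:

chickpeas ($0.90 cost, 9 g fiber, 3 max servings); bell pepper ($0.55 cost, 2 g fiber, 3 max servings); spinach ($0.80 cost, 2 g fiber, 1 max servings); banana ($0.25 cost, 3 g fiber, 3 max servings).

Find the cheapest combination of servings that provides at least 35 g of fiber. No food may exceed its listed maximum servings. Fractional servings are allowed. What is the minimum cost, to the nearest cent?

Cost per g of fiber: banana $0.0833, chickpeas $0.1000, bell pepper $0.2750, spinach $0.4000.
Take 3 servings of banana: +9.0 g fiber for $0.75 (total $0.75, still need 26.0 g).
Take 2.889 servings of chickpeas: +26.0 g fiber for $2.60 (total $3.35, still need 0.0 g).
Greedy by cheapest-per-g is optimal for a single linear constraint, so the minimum cost is $3.35.

$3.35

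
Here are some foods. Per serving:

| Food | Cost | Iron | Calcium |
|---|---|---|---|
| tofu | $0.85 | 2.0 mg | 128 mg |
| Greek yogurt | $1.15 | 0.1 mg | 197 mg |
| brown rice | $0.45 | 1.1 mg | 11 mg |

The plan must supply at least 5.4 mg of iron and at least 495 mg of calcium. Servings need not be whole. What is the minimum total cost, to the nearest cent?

$3.16

Minimising a linear cost over {iron ≥ 5.4, calcium ≥ 495, servings ≥ 0} — the optimum is at a vertex, using one or two foods.
tofu only: max(5.4/2.0, 495/128) = 3.867 servings → $3.29.
Greek yogurt only: max(5.4/0.1, 495/197) = 54 servings → $62.10.
brown rice only: max(5.4/1.1, 495/11) = 45 servings → $20.25.
tofu + Greek yogurt with both tight: 2.661 servings and 0.7838 servings → $3.16.
tofu + brown rice with both targets exact would need a negative amount; discard.
Greek yogurt + brown rice with both tight: 2.25 servings and 4.705 servings → $4.70.
So the least-cost plan costs $3.16.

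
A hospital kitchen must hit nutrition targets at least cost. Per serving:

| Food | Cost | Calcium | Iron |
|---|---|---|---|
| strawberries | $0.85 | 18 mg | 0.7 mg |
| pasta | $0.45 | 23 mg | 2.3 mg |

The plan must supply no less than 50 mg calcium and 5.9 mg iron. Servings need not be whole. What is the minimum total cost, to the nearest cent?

$1.15

strawberries only: max(50/18, 5.9/0.7) = 8.429 servings → $7.16.
pasta only: max(50/23, 5.9/2.3) = 2.565 servings → $1.15.
strawberries + pasta with both targets exact would need a negative amount; discard.
Cheapest feasible corner: $1.15.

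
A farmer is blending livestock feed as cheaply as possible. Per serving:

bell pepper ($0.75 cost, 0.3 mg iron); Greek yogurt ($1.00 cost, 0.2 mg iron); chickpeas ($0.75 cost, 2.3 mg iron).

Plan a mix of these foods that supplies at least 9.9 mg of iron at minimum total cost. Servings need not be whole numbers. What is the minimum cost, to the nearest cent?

$3.23

Cost per mg of iron: chickpeas $0.3261, bell pepper $2.5000, Greek yogurt $5.0000.
With no serving limits, use only chickpeas: 9.9 mg / 2.3 mg = 4.304 servings × $0.75 = $3.23.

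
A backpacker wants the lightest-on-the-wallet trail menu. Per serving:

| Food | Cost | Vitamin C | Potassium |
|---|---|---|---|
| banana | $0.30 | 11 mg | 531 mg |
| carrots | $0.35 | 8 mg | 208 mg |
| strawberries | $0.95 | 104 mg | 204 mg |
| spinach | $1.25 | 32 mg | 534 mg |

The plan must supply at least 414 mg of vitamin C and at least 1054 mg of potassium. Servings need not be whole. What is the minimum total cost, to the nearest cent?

$3.88

A basic optimal solution has at most two foods positive. Try each food alone and each pair with both targets met exactly.
banana only: max(414/11, 1054/531) = 37.64 servings → $11.29.
carrots only: max(414/8, 1054/208) = 51.75 servings → $18.11.
strawberries only: max(414/104, 1054/204) = 5.167 servings → $4.91.
spinach only: max(414/32, 1054/534) = 12.94 servings → $16.17.
banana + carrots: intersection lies outside the first quadrant.
banana + strawberries with both tight: 0.4749 servings and 3.931 servings → $3.88.
banana + spinach: the both-tight solution has a negative serving — not a feasible corner.
carrots + strawberries with both tight: 1.258 servings and 3.884 servings → $4.13.
carrots + spinach: the both-tight solution has a negative serving — not a feasible corner.
strawberries + spinach with both tight: 3.823 servings and 0.5134 servings → $4.27.
The minimum over all feasible corners is $3.88.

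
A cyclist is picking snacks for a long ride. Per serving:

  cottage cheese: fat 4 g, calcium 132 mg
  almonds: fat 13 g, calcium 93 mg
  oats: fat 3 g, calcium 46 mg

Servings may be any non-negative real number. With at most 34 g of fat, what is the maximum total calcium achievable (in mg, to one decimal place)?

1122.0 mg

Calcium per g fat: cottage cheese 33, oats 15.33, almonds 7.154.
With no serving limits, spend the whole fat allowance on cottage cheese: 34 g / 4 g × 132 mg = 1122.0 mg.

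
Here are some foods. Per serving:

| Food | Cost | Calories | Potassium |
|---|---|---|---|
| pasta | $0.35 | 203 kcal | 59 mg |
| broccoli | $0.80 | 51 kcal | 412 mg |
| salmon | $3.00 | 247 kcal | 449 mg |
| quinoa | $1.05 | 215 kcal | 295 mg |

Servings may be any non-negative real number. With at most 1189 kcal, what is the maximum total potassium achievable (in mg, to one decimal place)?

Potassium per kcal: broccoli 8.078, salmon 1.818, quinoa 1.372, pasta 0.2906.
With no serving limits, spend the whole calories allowance on broccoli: 1189 kcal / 51 kcal × 412 mg = 9605.3 mg.

9605.3 mg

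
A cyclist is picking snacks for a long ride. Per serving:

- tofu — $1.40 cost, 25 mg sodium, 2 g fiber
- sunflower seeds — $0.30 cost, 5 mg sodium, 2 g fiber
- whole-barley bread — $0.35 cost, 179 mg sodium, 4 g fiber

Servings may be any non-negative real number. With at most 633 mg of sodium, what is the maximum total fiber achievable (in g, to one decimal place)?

253.2 g

Fiber per mg sodium: sunflower seeds 0.4, tofu 0.08, whole-barley bread 0.02235.
With no serving limits, spend the whole sodium allowance on sunflower seeds: 633 mg / 5 mg × 2 g = 253.2 g.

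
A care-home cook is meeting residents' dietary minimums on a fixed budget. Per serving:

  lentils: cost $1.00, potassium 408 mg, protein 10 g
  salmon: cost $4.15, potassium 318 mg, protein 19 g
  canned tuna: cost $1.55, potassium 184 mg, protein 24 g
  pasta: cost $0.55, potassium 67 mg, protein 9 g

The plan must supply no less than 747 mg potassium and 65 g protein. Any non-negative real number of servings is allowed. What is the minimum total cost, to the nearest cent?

A basic optimal solution has at most two foods positive. Try each food alone and each pair with both targets met exactly.
lentils only: max(747/408, 65/10) = 6.5 servings → $6.50.
salmon only: max(747/318, 65/19) = 3.421 servings → $14.20.
canned tuna only: max(747/184, 65/24) = 4.06 servings → $6.29.
pasta only: max(747/67, 65/9) = 11.15 servings → $6.13.
lentils + salmon: the both-tight solution has a negative serving — not a feasible corner.
lentils + canned tuna with both tight: 0.7505 servings and 2.396 servings → $4.46.
lentils + pasta with both tight: 0.7888 servings and 6.346 servings → $4.28.
salmon + canned tuna with both tight: 1.443 servings and 1.566 servings → $8.42.
salmon + pasta with both tight: 1.49 servings and 4.076 servings → $8.43.
canned tuna + pasta with both targets exact would need a negative amount; discard.
So the least-cost plan costs $4.28.

$4.28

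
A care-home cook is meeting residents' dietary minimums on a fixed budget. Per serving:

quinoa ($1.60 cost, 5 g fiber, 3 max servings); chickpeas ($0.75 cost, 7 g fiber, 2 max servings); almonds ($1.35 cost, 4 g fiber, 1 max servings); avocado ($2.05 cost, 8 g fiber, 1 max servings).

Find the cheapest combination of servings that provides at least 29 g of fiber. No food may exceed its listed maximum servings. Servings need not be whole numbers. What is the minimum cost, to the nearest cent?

Cost per g of fiber: chickpeas $0.1071, avocado $0.2562, quinoa $0.3200, almonds $0.3375.
Take 2 servings of chickpeas: +14.0 g fiber for $1.50 (total $1.50, still need 15.0 g).
Take 1 serving of avocado: +8.0 g fiber for $2.05 (total $3.55, still need 7.0 g).
Take 1.4 servings of quinoa: +7.0 g fiber for $2.24 (total $5.79, still need 0.0 g).
Greedy by cheapest-per-g is optimal for a single linear constraint, so the minimum cost is $5.79.

$5.79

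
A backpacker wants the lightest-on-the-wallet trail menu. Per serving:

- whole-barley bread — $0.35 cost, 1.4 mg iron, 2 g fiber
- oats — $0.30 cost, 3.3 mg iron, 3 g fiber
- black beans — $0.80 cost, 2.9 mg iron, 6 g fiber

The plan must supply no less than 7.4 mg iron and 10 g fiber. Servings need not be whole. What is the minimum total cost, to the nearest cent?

$1.00

The cheapest plan sits at a corner of the feasible region — with two constraints it uses at most two foods.
whole-barley bread only: max(7.4/1.4, 10/2) = 5.286 servings → $1.85.
oats only: max(7.4/3.3, 10/3) = 3.333 servings → $1.00.
black beans only: max(7.4/2.9, 10/6) = 2.552 servings → $2.04.
whole-barley bread + oats with both tight: 4.5 servings and 0.3333 servings → $1.68.
whole-barley bread + black beans with both targets exact would need a negative amount; discard.
oats + black beans with both tight: 1.387 servings and 0.973 servings → $1.19.
The minimum over all feasible corners is $1.00.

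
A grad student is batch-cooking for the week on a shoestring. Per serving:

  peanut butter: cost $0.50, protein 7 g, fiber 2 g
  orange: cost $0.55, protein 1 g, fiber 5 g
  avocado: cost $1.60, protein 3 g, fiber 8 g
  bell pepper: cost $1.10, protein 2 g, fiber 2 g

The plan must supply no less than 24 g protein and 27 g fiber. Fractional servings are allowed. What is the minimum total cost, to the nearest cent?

$3.76

At the optimum either one food covers both requirements or two foods hit both targets exactly; no other combination can be cheaper.
peanut butter only: max(24/7, 27/2) = 13.5 servings → $6.75.
orange only: max(24/1, 27/5) = 24 servings → $13.20.
avocado only: max(24/3, 27/8) = 8 servings → $12.80.
bell pepper only: max(24/2, 27/2) = 13.5 servings → $14.85.
peanut butter + orange with both tight: 2.818 servings and 4.273 servings → $3.76.
peanut butter + avocado with both tight: 2.22 servings and 2.82 servings → $5.62.
peanut butter + bell pepper with both targets exact would need a negative amount; discard.
orange + avocado: intersection lies outside the first quadrant.
orange + bell pepper with both tight: 0.75 servings and 11.62 servings → $13.20.
avocado + bell pepper with both tight: 0.6 servings and 11.1 servings → $13.17.
So the least-cost plan costs $3.76.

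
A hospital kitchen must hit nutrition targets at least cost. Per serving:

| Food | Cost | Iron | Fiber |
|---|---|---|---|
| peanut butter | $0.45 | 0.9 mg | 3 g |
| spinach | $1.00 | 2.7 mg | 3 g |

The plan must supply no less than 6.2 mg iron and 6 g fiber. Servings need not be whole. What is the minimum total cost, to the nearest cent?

$2.30

This is a tiny linear program; its minimum lies at a vertex of the feasible set. List the vertices and price them.
peanut butter only: max(6.2/0.9, 6/3) = 6.889 servings → $3.10.
spinach only: max(6.2/2.7, 6/3) = 2.296 servings → $2.30.
peanut butter + spinach: intersection lies outside the first quadrant.
So the least-cost plan costs $2.30.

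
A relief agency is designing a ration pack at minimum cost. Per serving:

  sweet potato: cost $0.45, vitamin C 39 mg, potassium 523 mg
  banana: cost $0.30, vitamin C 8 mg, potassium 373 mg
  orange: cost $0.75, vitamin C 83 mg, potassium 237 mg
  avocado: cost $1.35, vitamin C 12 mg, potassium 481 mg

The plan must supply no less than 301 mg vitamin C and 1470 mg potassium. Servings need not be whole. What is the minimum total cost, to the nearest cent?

$2.86

A basic optimal solution has at most two foods positive. Try each food alone and each pair with both targets met exactly.
sweet potato only: max(301/39, 1470/523) = 7.718 servings → $3.47.
banana only: max(301/8, 1470/373) = 37.62 servings → $11.29.
orange only: max(301/83, 1470/237) = 6.203 servings → $4.65.
avocado only: max(301/12, 1470/481) = 25.08 servings → $33.86.
sweet potato + banana: intersection lies outside the first quadrant.
sweet potato + orange with both tight: 1.483 servings and 2.93 servings → $2.86.
sweet potato + avocado: the both-tight solution has a negative serving — not a feasible corner.
banana + orange with both tight: 1.744 servings and 3.458 servings → $3.12.
banana + avocado with both targets exact would need a negative amount; discard.
orange + avocado with both tight: 3.429 servings and 1.367 servings → $4.42.
The minimum over all feasible corners is $2.86.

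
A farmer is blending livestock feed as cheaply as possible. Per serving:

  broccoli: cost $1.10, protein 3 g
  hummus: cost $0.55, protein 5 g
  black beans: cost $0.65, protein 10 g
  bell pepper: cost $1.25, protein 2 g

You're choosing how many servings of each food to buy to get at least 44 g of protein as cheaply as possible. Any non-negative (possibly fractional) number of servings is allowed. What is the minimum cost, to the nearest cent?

$2.86

Cost per g of protein: black beans $0.0650, hummus $0.1100, broccoli $0.3667, bell pepper $0.6250.
With no serving limits, use only black beans: 44 g / 10 g = 4.4 servings × $0.65 = $2.86.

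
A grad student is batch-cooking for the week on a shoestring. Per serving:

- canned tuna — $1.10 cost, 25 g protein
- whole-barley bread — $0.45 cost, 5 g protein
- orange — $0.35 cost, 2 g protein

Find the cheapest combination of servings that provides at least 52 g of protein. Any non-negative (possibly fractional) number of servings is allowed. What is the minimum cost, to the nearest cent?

$2.29

Cost per g of protein: canned tuna $0.0440, whole-barley bread $0.0900, orange $0.1750.
With no serving limits, use only canned tuna: 52 g / 25 g = 2.08 servings × $1.10 = $2.29.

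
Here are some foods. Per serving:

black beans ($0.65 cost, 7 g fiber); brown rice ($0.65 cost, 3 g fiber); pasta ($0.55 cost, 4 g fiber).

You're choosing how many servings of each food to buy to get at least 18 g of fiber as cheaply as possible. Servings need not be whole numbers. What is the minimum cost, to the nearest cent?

$1.67

Cost per g of fiber: black beans $0.0929, pasta $0.1375, brown rice $0.2167.
With no serving limits, use only black beans: 18 g / 7 g = 2.571 servings × $0.65 = $1.67.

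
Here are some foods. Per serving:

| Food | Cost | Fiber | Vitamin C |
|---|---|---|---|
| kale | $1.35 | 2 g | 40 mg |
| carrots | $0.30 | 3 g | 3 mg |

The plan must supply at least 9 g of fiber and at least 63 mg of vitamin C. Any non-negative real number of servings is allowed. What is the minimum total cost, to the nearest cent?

Check every corner: each single food scaled to meet both minima, and each pair solved so both constraints bind.
kale only: max(9/2, 63/40) = 4.5 servings → $6.08.
carrots only: max(9/3, 63/3) = 21 servings → $6.30.
kale + carrots with both tight: 1.421 servings and 2.053 servings → $2.53.
So the least-cost plan costs $2.53.

$2.53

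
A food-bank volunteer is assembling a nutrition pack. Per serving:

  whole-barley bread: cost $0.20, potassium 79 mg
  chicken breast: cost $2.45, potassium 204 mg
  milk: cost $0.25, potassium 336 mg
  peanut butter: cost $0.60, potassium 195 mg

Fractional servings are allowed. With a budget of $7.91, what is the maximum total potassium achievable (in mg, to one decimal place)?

Potassium per dollar: milk 1344, whole-barley bread 395, peanut butter 325, chicken breast 83.27.
With no serving limits, spend the whole cost allowance on milk: $7.91 / $0.25 × 336 mg = 10631.0 mg.

10631.0 mg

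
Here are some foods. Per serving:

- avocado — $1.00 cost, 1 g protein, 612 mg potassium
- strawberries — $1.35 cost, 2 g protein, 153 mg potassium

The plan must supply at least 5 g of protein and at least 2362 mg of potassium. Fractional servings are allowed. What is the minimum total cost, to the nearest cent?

$4.58

With two linear requirements the optimum uses one or two foods; enumerate the corners.
avocado only: max(5/1, 2362/612) = 5 servings → $5.00.
strawberries only: max(5/2, 2362/153) = 15.44 servings → $20.84.
avocado + strawberries with both tight: 3.697 servings and 0.6517 servings → $4.58.
Cheapest feasible corner: $4.58.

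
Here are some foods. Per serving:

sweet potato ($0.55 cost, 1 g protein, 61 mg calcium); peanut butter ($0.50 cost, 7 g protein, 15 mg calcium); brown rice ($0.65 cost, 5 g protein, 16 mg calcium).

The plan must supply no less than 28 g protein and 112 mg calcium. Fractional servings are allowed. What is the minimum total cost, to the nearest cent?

This is a tiny linear program; its minimum lies at a vertex of the feasible set. List the vertices and price them.
sweet potato only: max(28/1, 112/61) = 28 servings → $15.40.
peanut butter only: max(28/7, 112/15) = 7.467 servings → $3.73.
brown rice only: max(28/5, 112/16) = 7 servings → $4.55.
sweet potato + peanut butter with both tight: 0.8835 servings and 3.874 servings → $2.42.
sweet potato + brown rice with both tight: 0.3875 servings and 5.522 servings → $3.80.
peanut butter + brown rice: intersection lies outside the first quadrant.
Cheapest feasible corner: $2.42.

$2.42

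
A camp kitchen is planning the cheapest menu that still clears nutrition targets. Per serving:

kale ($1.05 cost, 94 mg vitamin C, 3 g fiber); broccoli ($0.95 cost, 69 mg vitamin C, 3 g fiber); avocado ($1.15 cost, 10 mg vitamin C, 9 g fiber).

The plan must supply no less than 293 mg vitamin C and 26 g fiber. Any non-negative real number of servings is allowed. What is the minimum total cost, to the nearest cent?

$5.26

Compare the cost at each extreme point of the feasible region.
kale only: max(293/94, 26/3) = 8.667 servings → $9.10.
broccoli only: max(293/69, 26/3) = 8.667 servings → $8.23.
avocado only: max(293/10, 26/9) = 29.3 servings → $33.70.
kale + broccoli: intersection lies outside the first quadrant.
kale + avocado with both tight: 2.913 servings and 1.918 servings → $5.26.
broccoli + avocado with both tight: 4.022 servings and 1.548 servings → $5.60.
The minimum over all feasible corners is $5.26.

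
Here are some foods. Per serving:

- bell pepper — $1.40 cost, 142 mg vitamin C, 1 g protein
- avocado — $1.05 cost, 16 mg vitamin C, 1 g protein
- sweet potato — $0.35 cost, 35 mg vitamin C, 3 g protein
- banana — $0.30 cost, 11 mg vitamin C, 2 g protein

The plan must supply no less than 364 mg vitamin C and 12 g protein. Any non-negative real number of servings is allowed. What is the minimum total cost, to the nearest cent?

Compare the cost at each extreme point of the feasible region.
bell pepper only: max(364/142, 12/1) = 12 servings → $16.80.
avocado only: max(364/16, 12/1) = 22.75 servings → $23.89.
sweet potato only: max(364/35, 12/3) = 10.4 servings → $3.64.
banana only: max(364/11, 12/2) = 33.09 servings → $9.93.
bell pepper + avocado with both tight: 1.365 servings and 10.63 servings → $13.08.
bell pepper + sweet potato with both tight: 1.719 servings and 3.427 servings → $3.61.
bell pepper + banana with both tight: 2.183 servings and 4.908 servings → $4.53.
avocado + sweet potato with both targets exact would need a negative amount; discard.
avocado + banana: intersection lies outside the first quadrant.
sweet potato + banana: the both-tight solution has a negative serving — not a feasible corner.
The minimum over all feasible corners is $3.61.

$3.61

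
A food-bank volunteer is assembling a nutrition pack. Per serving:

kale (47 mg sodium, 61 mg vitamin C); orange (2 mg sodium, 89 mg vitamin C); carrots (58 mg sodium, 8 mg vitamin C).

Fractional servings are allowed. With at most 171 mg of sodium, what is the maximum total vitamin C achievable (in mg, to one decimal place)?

Vitamin C per mg sodium: orange 44.5, kale 1.298, carrots 0.1379.
With no serving limits, spend the whole sodium allowance on orange: 171 mg / 2 mg × 89 mg = 7609.5 mg.

7609.5 mg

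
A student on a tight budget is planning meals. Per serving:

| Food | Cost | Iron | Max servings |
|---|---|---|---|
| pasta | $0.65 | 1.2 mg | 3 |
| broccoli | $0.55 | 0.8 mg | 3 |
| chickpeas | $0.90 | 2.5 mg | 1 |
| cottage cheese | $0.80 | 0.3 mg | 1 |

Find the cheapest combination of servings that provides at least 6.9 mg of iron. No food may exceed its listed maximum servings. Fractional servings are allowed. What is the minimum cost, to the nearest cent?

Cost per mg of iron: chickpeas $0.3600, pasta $0.5417, broccoli $0.6875, cottage cheese $2.6667.
Take 1 serving of chickpeas: +2.5 mg iron for $0.90 (total $0.90, still need 4.4 mg).
Take 3 servings of pasta: +3.6 mg iron for $1.95 (total $2.85, still need 0.8 mg).
Take 1 serving of broccoli: +0.8 mg iron for $0.55 (total $3.40, still need 0.0 mg).
Filling from the cheapest source first is optimal under one linear minimum: $3.40.

$3.40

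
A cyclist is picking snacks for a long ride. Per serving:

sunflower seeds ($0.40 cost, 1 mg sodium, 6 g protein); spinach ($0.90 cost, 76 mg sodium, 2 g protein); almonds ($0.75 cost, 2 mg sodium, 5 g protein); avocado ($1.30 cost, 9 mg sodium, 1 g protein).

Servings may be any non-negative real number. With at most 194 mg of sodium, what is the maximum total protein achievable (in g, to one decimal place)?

Protein per mg sodium: sunflower seeds 6, almonds 2.5, avocado 0.1111, spinach 0.02632.
With no serving limits, spend the whole sodium allowance on sunflower seeds: 194 mg / 1 mg × 6 g = 1164.0 g.

1164.0 g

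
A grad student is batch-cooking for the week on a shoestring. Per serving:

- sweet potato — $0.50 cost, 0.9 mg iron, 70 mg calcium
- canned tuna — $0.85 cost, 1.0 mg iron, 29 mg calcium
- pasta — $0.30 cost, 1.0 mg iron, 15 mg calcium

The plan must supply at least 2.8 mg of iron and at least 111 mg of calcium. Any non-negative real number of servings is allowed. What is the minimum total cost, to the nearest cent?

$1.12

sweet potato only: max(2.8/0.9, 111/70) = 3.111 servings → $1.56.
canned tuna only: max(2.8/1.0, 111/29) = 3.828 servings → $3.25.
pasta only: max(2.8/1.0, 111/15) = 7.4 servings → $2.22.
sweet potato + canned tuna with both tight: 0.6788 servings and 2.189 servings → $2.20.
sweet potato + pasta with both tight: 1.221 servings and 1.701 servings → $1.12.
canned tuna + pasta: intersection lies outside the first quadrant.
The minimum over all feasible corners is $1.12.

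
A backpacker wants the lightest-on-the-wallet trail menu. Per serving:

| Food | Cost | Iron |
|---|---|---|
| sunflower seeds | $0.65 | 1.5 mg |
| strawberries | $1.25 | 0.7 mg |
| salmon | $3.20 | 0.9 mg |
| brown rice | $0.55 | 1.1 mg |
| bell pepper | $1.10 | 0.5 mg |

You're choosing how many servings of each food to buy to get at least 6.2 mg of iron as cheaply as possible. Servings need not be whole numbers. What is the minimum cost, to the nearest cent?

$2.69

Cost per mg of iron: sunflower seeds $0.4333, brown rice $0.5000, strawberries $1.7857, bell pepper $2.2000, salmon $3.5556.
With no serving limits, use only sunflower seeds: 6.2 mg / 1.5 mg = 4.133 servings × $0.65 = $2.69.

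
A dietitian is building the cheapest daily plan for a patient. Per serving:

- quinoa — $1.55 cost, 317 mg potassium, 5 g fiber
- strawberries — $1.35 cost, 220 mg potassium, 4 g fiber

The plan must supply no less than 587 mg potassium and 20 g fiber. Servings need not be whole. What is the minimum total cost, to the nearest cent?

$6.20

A basic optimal solution has at most two foods positive. Try each food alone and each pair with both targets met exactly.
quinoa only: max(587/317, 20/5) = 4 servings → $6.20.
strawberries only: max(587/220, 20/4) = 5 servings → $6.75.
quinoa + strawberries with both targets exact would need a negative amount; discard.
The minimum over all feasible corners is $6.20.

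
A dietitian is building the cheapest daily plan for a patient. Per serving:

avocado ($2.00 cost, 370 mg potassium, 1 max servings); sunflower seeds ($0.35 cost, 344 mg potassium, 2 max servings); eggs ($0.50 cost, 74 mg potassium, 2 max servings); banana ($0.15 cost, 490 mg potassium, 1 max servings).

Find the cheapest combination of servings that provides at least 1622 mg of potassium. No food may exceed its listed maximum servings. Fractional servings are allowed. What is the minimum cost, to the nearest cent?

Cost per mg of potassium: banana $0.0003, sunflower seeds $0.0010, avocado $0.0054, eggs $0.0068.
Take 1 serving of banana: +490.0 mg potassium for $0.15 (total $0.15, still need 1132.0 mg).
Take 2 servings of sunflower seeds: +688.0 mg potassium for $0.70 (total $0.85, still need 444.0 mg).
Take 1 serving of avocado: +370.0 mg potassium for $2.00 (total $2.85, still need 74.0 mg).
Take 1 serving of eggs: +74.0 mg potassium for $0.50 (total $3.35, still need 0.0 mg).
Filling from the cheapest source first is optimal under one linear minimum: $3.35.

$3.35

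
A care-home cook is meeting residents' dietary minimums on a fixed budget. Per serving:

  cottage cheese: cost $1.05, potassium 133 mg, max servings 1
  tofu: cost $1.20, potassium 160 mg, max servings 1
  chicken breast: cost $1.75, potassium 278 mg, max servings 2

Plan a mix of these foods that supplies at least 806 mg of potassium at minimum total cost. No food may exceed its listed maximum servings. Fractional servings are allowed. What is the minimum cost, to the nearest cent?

Cost per mg of potassium: chicken breast $0.0063, tofu $0.0075, cottage cheese $0.0079.
Take 2 servings of chicken breast: +556.0 mg potassium for $3.50 (total $3.50, still need 250.0 mg).
Take 1 serving of tofu: +160.0 mg potassium for $1.20 (total $4.70, still need 90.0 mg).
Take 0.6767 servings of cottage cheese: +90.0 mg potassium for $0.71 (total $5.41, still need 0.0 mg).
Filling from the cheapest source first is optimal under one linear minimum: $5.41.

$5.41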